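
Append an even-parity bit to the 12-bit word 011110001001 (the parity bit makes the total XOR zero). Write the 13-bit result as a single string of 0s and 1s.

XOR of the 12 data bits: 0⊕1⊕1⊕1⊕1⊕0⊕0⊕0⊕1⊕0⊕0⊕1 = 0
Parity bit = 0 (so all 13 bits XOR to 0).

0111100010010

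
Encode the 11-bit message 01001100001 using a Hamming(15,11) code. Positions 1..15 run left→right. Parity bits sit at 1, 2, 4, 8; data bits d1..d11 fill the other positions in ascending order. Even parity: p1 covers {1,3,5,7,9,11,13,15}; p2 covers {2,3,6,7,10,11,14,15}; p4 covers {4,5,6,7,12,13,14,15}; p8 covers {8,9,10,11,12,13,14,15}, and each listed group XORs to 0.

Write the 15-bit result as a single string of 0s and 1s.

Place data at non-parity positions: p1 p2 0 p4 1 0 0 p8 1 1 0 0 0 0 1
p1 (pos 1,3,5,7,9,11,13,15): XOR of data positions = 0⊕1⊕0⊕1⊕0⊕0⊕1 = 1
p2 (pos 2,3,6,7,10,11,14,15): XOR of data positions = 0⊕0⊕0⊕1⊕0⊕0⊕1 = 0
p4 (pos 4,5,6,7,12,13,14,15): XOR of data positions = 1⊕0⊕0⊕0⊕0⊕0⊕1 = 0
p8 (pos 8,9,10,11,12,13,14,15): XOR of data positions = 1⊕1⊕0⊕0⊕0⊕0⊕1 = 1
Codeword: 100010011100001

100010011100001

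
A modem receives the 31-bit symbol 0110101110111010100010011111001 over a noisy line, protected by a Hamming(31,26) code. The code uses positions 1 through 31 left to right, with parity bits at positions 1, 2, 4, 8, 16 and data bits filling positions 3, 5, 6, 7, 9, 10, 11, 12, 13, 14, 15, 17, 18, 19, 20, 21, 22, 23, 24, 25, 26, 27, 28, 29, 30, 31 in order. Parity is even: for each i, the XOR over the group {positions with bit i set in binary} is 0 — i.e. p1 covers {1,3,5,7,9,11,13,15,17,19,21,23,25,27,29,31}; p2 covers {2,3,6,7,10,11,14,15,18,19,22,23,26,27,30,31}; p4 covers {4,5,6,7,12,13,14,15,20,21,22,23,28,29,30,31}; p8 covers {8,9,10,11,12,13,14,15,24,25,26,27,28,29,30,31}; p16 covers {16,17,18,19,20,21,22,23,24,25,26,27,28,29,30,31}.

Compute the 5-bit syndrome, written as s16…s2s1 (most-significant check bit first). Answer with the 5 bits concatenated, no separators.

00000

s1 (pos 1,3,5,7,9,11,13,15,17,19,21,23,25,27,29,31): 0⊕1⊕1⊕1⊕1⊕1⊕1⊕1⊕1⊕0⊕1⊕0⊕1⊕1⊕0⊕1 = 0
s2 (pos 2,3,6,7,10,11,14,15,18,19,22,23,26,27,30,31): 1⊕1⊕0⊕1⊕0⊕1⊕0⊕1⊕0⊕0⊕0⊕0⊕1⊕1⊕0⊕1 = 0
s4 (pos 4,5,6,7,12,13,14,15,20,21,22,23,28,29,30,31): 0⊕1⊕0⊕1⊕1⊕1⊕0⊕1⊕0⊕1⊕0⊕0⊕1⊕0⊕0⊕1 = 0
s8 (pos 8,9,10,11,12,13,14,15,24,25,26,27,28,29,30,31): 1⊕1⊕0⊕1⊕1⊕1⊕0⊕1⊕1⊕1⊕1⊕1⊕1⊕0⊕0⊕1 = 0
s16 (pos 16,17,18,19,20,21,22,23,24,25,26,27,28,29,30,31): 0⊕1⊕0⊕0⊕0⊕1⊕0⊕0⊕1⊕1⊕1⊕1⊕1⊕0⊕0⊕1 = 0
Syndrome s16…s1 = 00000 → no error.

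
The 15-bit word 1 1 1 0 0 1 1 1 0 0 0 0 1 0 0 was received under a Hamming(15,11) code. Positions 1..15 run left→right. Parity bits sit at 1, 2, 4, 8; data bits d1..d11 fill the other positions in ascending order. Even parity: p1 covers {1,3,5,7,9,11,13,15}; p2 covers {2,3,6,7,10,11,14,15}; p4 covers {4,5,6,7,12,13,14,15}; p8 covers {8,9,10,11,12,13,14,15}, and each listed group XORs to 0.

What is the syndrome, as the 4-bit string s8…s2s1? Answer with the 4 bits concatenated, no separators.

0100

s1 (pos 1,3,5,7,9,11,13,15): 1⊕1⊕0⊕1⊕0⊕0⊕1⊕0 = 0
s2 (pos 2,3,6,7,10,11,14,15): 1⊕1⊕1⊕1⊕0⊕0⊕0⊕0 = 0
s4 (pos 4,5,6,7,12,13,14,15): 0⊕0⊕1⊕1⊕0⊕1⊕0⊕0 = 1
s8 (pos 8,9,10,11,12,13,14,15): 1⊕0⊕0⊕0⊕0⊕1⊕0⊕0 = 0
Syndrome s8…s1 = 0100 → error at position 4.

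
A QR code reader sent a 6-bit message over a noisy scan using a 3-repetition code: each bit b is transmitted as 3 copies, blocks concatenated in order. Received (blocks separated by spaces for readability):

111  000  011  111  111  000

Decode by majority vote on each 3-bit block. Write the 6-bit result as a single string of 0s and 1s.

Block 1 (111): 3 ones → 1
Block 2 (000): 0 ones → 0
Block 3 (011): 2 ones → 1
Block 4 (111): 3 ones → 1
Block 5 (111): 3 ones → 1
Block 6 (000): 0 ones → 0

101110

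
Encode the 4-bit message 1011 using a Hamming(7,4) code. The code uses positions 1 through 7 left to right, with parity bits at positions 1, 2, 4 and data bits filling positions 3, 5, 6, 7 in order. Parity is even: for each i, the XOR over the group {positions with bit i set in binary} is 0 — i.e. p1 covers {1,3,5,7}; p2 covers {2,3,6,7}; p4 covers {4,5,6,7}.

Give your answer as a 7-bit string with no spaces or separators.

Place data at non-parity positions: p1 p2 1 p4 0 1 1
p1 (pos 1,3,5,7): XOR of data positions = 1⊕0⊕1 = 0
p2 (pos 2,3,6,7): XOR of data positions = 1⊕1⊕1 = 1
p4 (pos 4,5,6,7): XOR of data positions = 0⊕1⊕1 = 0
Codeword: 0110011

0110011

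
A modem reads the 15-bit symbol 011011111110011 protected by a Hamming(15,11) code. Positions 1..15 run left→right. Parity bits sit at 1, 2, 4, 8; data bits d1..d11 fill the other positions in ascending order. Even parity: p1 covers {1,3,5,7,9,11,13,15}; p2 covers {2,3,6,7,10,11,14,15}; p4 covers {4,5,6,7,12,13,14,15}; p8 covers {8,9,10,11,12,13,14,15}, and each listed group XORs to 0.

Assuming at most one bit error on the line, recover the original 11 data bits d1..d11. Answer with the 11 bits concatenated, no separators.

11111110011

s1 (pos 1,3,5,7,9,11,13,15): 0⊕1⊕1⊕1⊕1⊕1⊕0⊕1 = 0
s2 (pos 2,3,6,7,10,11,14,15): 1⊕1⊕1⊕1⊕1⊕1⊕1⊕1 = 0
s4 (pos 4,5,6,7,12,13,14,15): 0⊕1⊕1⊕1⊕0⊕0⊕1⊕1 = 1
s8 (pos 8,9,10,11,12,13,14,15): 1⊕1⊕1⊕1⊕0⊕0⊕1⊕1 = 0
Syndrome s8…s1 = 0100 → error at position 4.
Flip position 4: 011011111110011 → 011111111110011
Read data bits from positions 3,5,6,7,9,10,11,12,13,14,15: 11111110011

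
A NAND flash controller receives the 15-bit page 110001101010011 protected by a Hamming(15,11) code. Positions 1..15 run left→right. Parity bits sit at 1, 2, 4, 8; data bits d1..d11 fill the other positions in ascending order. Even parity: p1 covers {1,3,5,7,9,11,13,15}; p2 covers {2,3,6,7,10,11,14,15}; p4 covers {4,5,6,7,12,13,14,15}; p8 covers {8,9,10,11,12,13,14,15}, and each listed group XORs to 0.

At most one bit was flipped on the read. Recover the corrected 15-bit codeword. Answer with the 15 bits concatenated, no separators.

s1 (pos 1,3,5,7,9,11,13,15): 1⊕0⊕0⊕1⊕1⊕1⊕0⊕1 = 1
s2 (pos 2,3,6,7,10,11,14,15): 1⊕0⊕1⊕1⊕0⊕1⊕1⊕1 = 0
s4 (pos 4,5,6,7,12,13,14,15): 0⊕0⊕1⊕1⊕0⊕0⊕1⊕1 = 0
s8 (pos 8,9,10,11,12,13,14,15): 0⊕1⊕0⊕1⊕0⊕0⊕1⊕1 = 0
Syndrome s8…s1 = 0001 → error at position 1.
Flip position 1: 110001101010011 → 010001101010011

010001101010011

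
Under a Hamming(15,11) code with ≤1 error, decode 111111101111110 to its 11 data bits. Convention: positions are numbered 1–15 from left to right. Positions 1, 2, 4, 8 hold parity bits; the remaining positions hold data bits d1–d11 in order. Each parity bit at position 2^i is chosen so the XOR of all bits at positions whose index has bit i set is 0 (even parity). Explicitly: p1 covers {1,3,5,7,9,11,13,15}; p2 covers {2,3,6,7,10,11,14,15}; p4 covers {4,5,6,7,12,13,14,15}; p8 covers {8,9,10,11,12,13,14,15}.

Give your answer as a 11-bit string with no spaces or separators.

s1 (pos 1,3,5,7,9,11,13,15): 1⊕1⊕1⊕1⊕1⊕1⊕1⊕0 = 1
s2 (pos 2,3,6,7,10,11,14,15): 1⊕1⊕1⊕1⊕1⊕1⊕1⊕0 = 1
s4 (pos 4,5,6,7,12,13,14,15): 1⊕1⊕1⊕1⊕1⊕1⊕1⊕0 = 1
s8 (pos 8,9,10,11,12,13,14,15): 0⊕1⊕1⊕1⊕1⊕1⊕1⊕0 = 0
Syndrome s8…s1 = 0111 → error at position 7.
Flip position 7: 111111101111110 → 111111001111110
Read data bits from positions 3,5,6,7,9,10,11,12,13,14,15: 11101111110

11101111110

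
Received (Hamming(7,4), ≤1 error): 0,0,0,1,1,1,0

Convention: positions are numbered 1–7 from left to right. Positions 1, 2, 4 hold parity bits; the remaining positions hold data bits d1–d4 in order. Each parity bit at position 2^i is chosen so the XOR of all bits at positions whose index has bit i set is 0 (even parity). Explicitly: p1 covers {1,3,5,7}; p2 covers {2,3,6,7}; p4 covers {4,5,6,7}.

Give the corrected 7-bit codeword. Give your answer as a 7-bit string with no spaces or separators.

s1 (pos 1,3,5,7): 0⊕0⊕1⊕0 = 1
s2 (pos 2,3,6,7): 0⊕0⊕1⊕0 = 1
s4 (pos 4,5,6,7): 1⊕1⊕1⊕0 = 1
Syndrome s4…s1 = 111 → error at position 7.
Flip position 7: 0001110 → 0001111

0001111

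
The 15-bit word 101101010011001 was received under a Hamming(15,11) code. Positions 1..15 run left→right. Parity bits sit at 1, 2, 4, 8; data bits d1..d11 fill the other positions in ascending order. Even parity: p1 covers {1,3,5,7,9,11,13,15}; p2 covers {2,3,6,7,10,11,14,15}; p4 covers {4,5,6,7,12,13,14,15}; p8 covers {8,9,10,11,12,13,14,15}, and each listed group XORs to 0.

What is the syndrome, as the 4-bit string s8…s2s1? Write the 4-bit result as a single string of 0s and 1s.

0000

s1 (pos 1,3,5,7,9,11,13,15): 1⊕1⊕0⊕0⊕0⊕1⊕0⊕1 = 0
s2 (pos 2,3,6,7,10,11,14,15): 0⊕1⊕1⊕0⊕0⊕1⊕0⊕1 = 0
s4 (pos 4,5,6,7,12,13,14,15): 1⊕0⊕1⊕0⊕1⊕0⊕0⊕1 = 0
s8 (pos 8,9,10,11,12,13,14,15): 1⊕0⊕0⊕1⊕1⊕0⊕0⊕1 = 0
Syndrome s8…s1 = 0000 → no error.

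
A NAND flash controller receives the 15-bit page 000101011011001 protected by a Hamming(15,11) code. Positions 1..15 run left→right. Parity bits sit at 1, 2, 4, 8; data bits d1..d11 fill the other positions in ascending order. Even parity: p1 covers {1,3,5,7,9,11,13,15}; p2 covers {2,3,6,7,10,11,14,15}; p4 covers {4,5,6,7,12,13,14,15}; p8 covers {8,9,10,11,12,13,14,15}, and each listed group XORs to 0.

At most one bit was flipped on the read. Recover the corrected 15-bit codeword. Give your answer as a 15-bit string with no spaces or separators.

000101011001001

s1 (pos 1,3,5,7,9,11,13,15): 0⊕0⊕0⊕0⊕1⊕1⊕0⊕1 = 1
s2 (pos 2,3,6,7,10,11,14,15): 0⊕0⊕1⊕0⊕0⊕1⊕0⊕1 = 1
s4 (pos 4,5,6,7,12,13,14,15): 1⊕0⊕1⊕0⊕1⊕0⊕0⊕1 = 0
s8 (pos 8,9,10,11,12,13,14,15): 1⊕1⊕0⊕1⊕1⊕0⊕0⊕1 = 1
Syndrome s8…s1 = 1011 → error at position 11.
Flip position 11: 000101011011001 → 000101011001001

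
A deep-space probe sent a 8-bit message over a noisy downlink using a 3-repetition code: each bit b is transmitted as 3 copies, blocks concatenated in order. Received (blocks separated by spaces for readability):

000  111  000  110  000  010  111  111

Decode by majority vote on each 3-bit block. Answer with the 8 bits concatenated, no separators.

01010011

Block 1 (000): 0 ones → 0
Block 2 (111): 3 ones → 1
Block 3 (000): 0 ones → 0
Block 4 (110): 2 ones → 1
Block 5 (000): 0 ones → 0
Block 6 (010): 1 one → 0
Block 7 (111): 3 ones → 1
Block 8 (111): 3 ones → 1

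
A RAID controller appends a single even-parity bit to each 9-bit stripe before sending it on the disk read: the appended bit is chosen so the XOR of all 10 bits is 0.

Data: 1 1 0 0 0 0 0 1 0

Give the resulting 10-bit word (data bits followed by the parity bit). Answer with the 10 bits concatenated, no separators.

XOR of the 9 data bits: 1⊕1⊕0⊕0⊕0⊕0⊕0⊕1⊕0 = 1
Parity bit = 1 (so all 10 bits XOR to 0).

1100000101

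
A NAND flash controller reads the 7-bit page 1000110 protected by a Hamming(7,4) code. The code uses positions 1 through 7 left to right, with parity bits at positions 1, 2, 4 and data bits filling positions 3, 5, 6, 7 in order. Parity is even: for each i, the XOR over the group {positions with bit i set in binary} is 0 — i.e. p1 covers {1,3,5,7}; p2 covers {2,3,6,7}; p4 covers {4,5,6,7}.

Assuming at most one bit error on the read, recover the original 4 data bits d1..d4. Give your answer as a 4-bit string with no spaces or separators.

0110

s1 (pos 1,3,5,7): 1⊕0⊕1⊕0 = 0
s2 (pos 2,3,6,7): 0⊕0⊕1⊕0 = 1
s4 (pos 4,5,6,7): 0⊕1⊕1⊕0 = 0
Syndrome s4…s1 = 010 → error at position 2.
Flip position 2: 1000110 → 1100110
Read data bits from positions 3,5,6,7: 0110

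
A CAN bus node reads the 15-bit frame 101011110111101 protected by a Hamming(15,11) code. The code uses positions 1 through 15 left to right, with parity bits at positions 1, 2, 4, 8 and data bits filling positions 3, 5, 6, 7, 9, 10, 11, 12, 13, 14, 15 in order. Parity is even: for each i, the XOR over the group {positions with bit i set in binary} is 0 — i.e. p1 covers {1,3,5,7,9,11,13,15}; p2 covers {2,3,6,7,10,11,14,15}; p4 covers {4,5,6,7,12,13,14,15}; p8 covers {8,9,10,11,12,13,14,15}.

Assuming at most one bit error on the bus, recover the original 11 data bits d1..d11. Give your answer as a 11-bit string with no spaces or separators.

s1 (pos 1,3,5,7,9,11,13,15): 1⊕1⊕1⊕1⊕0⊕1⊕1⊕1 = 1
s2 (pos 2,3,6,7,10,11,14,15): 0⊕1⊕1⊕1⊕1⊕1⊕0⊕1 = 0
s4 (pos 4,5,6,7,12,13,14,15): 0⊕1⊕1⊕1⊕1⊕1⊕0⊕1 = 0
s8 (pos 8,9,10,11,12,13,14,15): 1⊕0⊕1⊕1⊕1⊕1⊕0⊕1 = 0
Syndrome s8…s1 = 0001 → error at position 1.
Flip position 1: 101011110111101 → 001011110111101
Read data bits from positions 3,5,6,7,9,10,11,12,13,14,15: 11110111101

11110111101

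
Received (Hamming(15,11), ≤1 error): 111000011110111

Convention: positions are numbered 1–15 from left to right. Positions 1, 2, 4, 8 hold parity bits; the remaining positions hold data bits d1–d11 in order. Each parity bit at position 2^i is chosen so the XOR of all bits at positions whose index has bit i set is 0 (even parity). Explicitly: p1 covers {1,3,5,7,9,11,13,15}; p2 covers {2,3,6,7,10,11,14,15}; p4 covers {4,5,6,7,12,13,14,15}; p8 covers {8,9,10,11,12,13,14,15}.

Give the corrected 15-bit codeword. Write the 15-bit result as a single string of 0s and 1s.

111000011111111

s1 (pos 1,3,5,7,9,11,13,15): 1⊕1⊕0⊕0⊕1⊕1⊕1⊕1 = 0
s2 (pos 2,3,6,7,10,11,14,15): 1⊕1⊕0⊕0⊕1⊕1⊕1⊕1 = 0
s4 (pos 4,5,6,7,12,13,14,15): 0⊕0⊕0⊕0⊕0⊕1⊕1⊕1 = 1
s8 (pos 8,9,10,11,12,13,14,15): 1⊕1⊕1⊕1⊕0⊕1⊕1⊕1 = 1
Syndrome s8…s1 = 1100 → error at position 12.
Flip position 12: 111000011110111 → 111000011111111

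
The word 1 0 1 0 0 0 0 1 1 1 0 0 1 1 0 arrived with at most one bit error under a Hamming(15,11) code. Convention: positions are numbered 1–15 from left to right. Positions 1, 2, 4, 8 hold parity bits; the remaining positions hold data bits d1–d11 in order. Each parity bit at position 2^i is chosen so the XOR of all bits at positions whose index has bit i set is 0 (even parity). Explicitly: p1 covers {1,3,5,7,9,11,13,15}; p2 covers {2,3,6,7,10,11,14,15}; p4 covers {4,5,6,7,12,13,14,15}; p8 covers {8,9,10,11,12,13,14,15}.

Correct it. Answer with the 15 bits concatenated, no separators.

101000011000110

s1 (pos 1,3,5,7,9,11,13,15): 1⊕1⊕0⊕0⊕1⊕0⊕1⊕0 = 0
s2 (pos 2,3,6,7,10,11,14,15): 0⊕1⊕0⊕0⊕1⊕0⊕1⊕0 = 1
s4 (pos 4,5,6,7,12,13,14,15): 0⊕0⊕0⊕0⊕0⊕1⊕1⊕0 = 0
s8 (pos 8,9,10,11,12,13,14,15): 1⊕1⊕1⊕0⊕0⊕1⊕1⊕0 = 1
Syndrome s8…s1 = 1010 → error at position 10.
Flip position 10: 101000011100110 → 101000011000110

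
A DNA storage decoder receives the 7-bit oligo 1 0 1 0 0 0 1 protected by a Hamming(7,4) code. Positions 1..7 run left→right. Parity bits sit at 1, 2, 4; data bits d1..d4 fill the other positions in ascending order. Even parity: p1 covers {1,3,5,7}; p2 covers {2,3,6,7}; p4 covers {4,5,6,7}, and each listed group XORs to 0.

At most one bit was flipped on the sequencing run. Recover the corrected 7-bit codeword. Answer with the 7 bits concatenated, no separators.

s1 (pos 1,3,5,7): 1⊕1⊕0⊕1 = 1
s2 (pos 2,3,6,7): 0⊕1⊕0⊕1 = 0
s4 (pos 4,5,6,7): 0⊕0⊕0⊕1 = 1
Syndrome s4…s1 = 101 → error at position 5.
Flip position 5: 1010001 → 1010101

1010101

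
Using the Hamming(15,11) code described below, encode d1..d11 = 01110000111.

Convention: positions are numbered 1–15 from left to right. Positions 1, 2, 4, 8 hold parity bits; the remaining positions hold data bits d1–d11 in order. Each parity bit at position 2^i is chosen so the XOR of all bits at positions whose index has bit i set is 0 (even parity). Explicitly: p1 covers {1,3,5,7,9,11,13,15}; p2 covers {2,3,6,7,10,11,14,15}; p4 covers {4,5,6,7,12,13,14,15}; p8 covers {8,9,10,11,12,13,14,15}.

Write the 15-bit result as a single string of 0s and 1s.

000011110000111

Place data at non-parity positions: p1 p2 0 p4 1 1 1 p8 0 0 0 0 1 1 1
p1 (pos 1,3,5,7,9,11,13,15): XOR of data positions = 0⊕1⊕1⊕0⊕0⊕1⊕1 = 0
p2 (pos 2,3,6,7,10,11,14,15): XOR of data positions = 0⊕1⊕1⊕0⊕0⊕1⊕1 = 0
p4 (pos 4,5,6,7,12,13,14,15): XOR of data positions = 1⊕1⊕1⊕0⊕1⊕1⊕1 = 0
p8 (pos 8,9,10,11,12,13,14,15): XOR of data positions = 0⊕0⊕0⊕0⊕1⊕1⊕1 = 1
Codeword: 000011110000111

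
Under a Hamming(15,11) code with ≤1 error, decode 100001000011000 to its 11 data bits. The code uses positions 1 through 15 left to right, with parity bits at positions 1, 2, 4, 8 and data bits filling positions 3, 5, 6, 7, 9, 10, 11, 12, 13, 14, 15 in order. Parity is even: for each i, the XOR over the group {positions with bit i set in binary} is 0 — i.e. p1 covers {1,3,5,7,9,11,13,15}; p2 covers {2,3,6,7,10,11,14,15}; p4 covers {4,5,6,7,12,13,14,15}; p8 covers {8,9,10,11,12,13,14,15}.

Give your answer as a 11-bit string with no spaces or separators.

00100011000

s1 (pos 1,3,5,7,9,11,13,15): 1⊕0⊕0⊕0⊕0⊕1⊕0⊕0 = 0
s2 (pos 2,3,6,7,10,11,14,15): 0⊕0⊕1⊕0⊕0⊕1⊕0⊕0 = 0
s4 (pos 4,5,6,7,12,13,14,15): 0⊕0⊕1⊕0⊕1⊕0⊕0⊕0 = 0
s8 (pos 8,9,10,11,12,13,14,15): 0⊕0⊕0⊕1⊕1⊕0⊕0⊕0 = 0
Syndrome s8…s1 = 0000 → no error.
Read data bits from positions 3,5,6,7,9,10,11,12,13,14,15: 00100011000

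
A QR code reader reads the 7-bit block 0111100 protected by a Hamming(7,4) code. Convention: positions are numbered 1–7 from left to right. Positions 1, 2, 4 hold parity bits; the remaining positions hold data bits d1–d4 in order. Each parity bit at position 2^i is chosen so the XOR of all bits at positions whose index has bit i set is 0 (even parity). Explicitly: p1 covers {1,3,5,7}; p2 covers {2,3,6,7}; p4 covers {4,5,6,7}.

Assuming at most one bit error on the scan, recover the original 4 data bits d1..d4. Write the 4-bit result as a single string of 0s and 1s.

1100

s1 (pos 1,3,5,7): 0⊕1⊕1⊕0 = 0
s2 (pos 2,3,6,7): 1⊕1⊕0⊕0 = 0
s4 (pos 4,5,6,7): 1⊕1⊕0⊕0 = 0
Syndrome s4…s1 = 000 → no error.
Read data bits from positions 3,5,6,7: 1100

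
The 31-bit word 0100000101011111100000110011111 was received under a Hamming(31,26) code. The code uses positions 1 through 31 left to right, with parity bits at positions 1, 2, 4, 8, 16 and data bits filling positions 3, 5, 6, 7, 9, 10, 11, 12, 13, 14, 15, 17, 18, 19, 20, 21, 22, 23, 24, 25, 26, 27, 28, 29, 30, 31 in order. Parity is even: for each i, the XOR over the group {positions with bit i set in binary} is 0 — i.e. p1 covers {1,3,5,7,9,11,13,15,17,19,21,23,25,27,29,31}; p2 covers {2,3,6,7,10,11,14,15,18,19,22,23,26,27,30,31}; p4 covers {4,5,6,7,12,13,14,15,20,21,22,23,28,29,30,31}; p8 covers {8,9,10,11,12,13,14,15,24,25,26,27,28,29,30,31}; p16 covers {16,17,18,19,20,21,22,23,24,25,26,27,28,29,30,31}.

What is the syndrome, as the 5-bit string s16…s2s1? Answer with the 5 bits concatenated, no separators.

s1 (pos 1,3,5,7,9,11,13,15,17,19,21,23,25,27,29,31): 0⊕0⊕0⊕0⊕0⊕0⊕1⊕1⊕1⊕0⊕0⊕1⊕0⊕1⊕1⊕1 = 1
s2 (pos 2,3,6,7,10,11,14,15,18,19,22,23,26,27,30,31): 1⊕0⊕0⊕0⊕1⊕0⊕1⊕1⊕0⊕0⊕0⊕1⊕0⊕1⊕1⊕1 = 0
s4 (pos 4,5,6,7,12,13,14,15,20,21,22,23,28,29,30,31): 0⊕0⊕0⊕0⊕1⊕1⊕1⊕1⊕0⊕0⊕0⊕1⊕1⊕1⊕1⊕1 = 1
s8 (pos 8,9,10,11,12,13,14,15,24,25,26,27,28,29,30,31): 1⊕0⊕1⊕0⊕1⊕1⊕1⊕1⊕1⊕0⊕0⊕1⊕1⊕1⊕1⊕1 = 0
s16 (pos 16,17,18,19,20,21,22,23,24,25,26,27,28,29,30,31): 1⊕1⊕0⊕0⊕0⊕0⊕0⊕1⊕1⊕0⊕0⊕1⊕1⊕1⊕1⊕1 = 1
Syndrome s16…s1 = 10101 → error at position 21.

10101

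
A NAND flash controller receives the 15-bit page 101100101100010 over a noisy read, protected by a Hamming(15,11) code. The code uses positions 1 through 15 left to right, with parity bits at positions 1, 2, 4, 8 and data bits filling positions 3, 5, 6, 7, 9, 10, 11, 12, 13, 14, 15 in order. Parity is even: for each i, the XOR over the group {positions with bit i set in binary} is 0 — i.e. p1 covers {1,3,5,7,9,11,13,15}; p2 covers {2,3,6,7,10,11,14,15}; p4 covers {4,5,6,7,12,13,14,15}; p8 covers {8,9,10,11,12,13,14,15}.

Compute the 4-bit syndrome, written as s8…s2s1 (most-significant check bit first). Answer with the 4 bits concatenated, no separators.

s1 (pos 1,3,5,7,9,11,13,15): 1⊕1⊕0⊕1⊕1⊕0⊕0⊕0 = 0
s2 (pos 2,3,6,7,10,11,14,15): 0⊕1⊕0⊕1⊕1⊕0⊕1⊕0 = 0
s4 (pos 4,5,6,7,12,13,14,15): 1⊕0⊕0⊕1⊕0⊕0⊕1⊕0 = 1
s8 (pos 8,9,10,11,12,13,14,15): 0⊕1⊕1⊕0⊕0⊕0⊕1⊕0 = 1
Syndrome s8…s1 = 1100 → error at position 12.

1100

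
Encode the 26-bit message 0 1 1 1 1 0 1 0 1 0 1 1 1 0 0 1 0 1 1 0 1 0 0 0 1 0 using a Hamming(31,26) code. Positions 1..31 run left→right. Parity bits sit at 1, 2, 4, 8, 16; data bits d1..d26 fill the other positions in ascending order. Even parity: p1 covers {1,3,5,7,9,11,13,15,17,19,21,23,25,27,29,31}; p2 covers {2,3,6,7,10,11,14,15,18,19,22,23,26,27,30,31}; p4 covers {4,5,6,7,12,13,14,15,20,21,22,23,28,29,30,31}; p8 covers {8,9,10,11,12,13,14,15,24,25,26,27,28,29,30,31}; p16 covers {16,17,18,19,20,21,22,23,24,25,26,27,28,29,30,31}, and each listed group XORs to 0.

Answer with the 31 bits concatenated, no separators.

Place data at non-parity positions: p1 p2 0 p4 1 1 1 p8 1 0 1 0 1 0 1 p16 1 1 0 0 1 0 1 1 0 1 0 0 0 1 0
p1 (pos 1,3,5,7,9,11,13,15,17,19,21,23,25,27,29,31): XOR of data positions = 0⊕1⊕1⊕1⊕1⊕1⊕1⊕1⊕0⊕1⊕1⊕0⊕0⊕0⊕0 = 1
p2 (pos 2,3,6,7,10,11,14,15,18,19,22,23,26,27,30,31): XOR of data positions = 0⊕1⊕1⊕0⊕1⊕0⊕1⊕1⊕0⊕0⊕1⊕1⊕0⊕1⊕0 = 0
p4 (pos 4,5,6,7,12,13,14,15,20,21,22,23,28,29,30,31): XOR of data positions = 1⊕1⊕1⊕0⊕1⊕0⊕1⊕0⊕1⊕0⊕1⊕0⊕0⊕1⊕0 = 0
p8 (pos 8,9,10,11,12,13,14,15,24,25,26,27,28,29,30,31): XOR of data positions = 1⊕0⊕1⊕0⊕1⊕0⊕1⊕1⊕0⊕1⊕0⊕0⊕0⊕1⊕0 = 1
p16 (pos 16,17,18,19,20,21,22,23,24,25,26,27,28,29,30,31): XOR of data positions = 1⊕1⊕0⊕0⊕1⊕0⊕1⊕1⊕0⊕1⊕0⊕0⊕0⊕1⊕0 = 1
Codeword: 1000111110101011110010110100010

1000111110101011110010110100010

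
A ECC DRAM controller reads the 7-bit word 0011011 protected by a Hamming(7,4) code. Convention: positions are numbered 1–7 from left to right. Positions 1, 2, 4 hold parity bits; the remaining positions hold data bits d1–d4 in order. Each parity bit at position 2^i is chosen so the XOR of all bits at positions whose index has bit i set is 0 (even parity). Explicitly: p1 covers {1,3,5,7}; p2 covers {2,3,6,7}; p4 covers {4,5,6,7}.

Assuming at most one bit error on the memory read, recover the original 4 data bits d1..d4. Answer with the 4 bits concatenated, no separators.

1001

s1 (pos 1,3,5,7): 0⊕1⊕0⊕1 = 0
s2 (pos 2,3,6,7): 0⊕1⊕1⊕1 = 1
s4 (pos 4,5,6,7): 1⊕0⊕1⊕1 = 1
Syndrome s4…s1 = 110 → error at position 6.
Flip position 6: 0011011 → 0011001
Read data bits from positions 3,5,6,7: 1001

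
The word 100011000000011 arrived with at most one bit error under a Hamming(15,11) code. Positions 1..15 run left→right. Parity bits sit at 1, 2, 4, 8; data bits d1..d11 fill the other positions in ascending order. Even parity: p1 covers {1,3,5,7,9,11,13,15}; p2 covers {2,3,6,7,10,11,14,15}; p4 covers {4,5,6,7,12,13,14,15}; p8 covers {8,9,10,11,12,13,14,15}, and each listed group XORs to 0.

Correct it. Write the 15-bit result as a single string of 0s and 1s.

101011000000011

s1 (pos 1,3,5,7,9,11,13,15): 1⊕0⊕1⊕0⊕0⊕0⊕0⊕1 = 1
s2 (pos 2,3,6,7,10,11,14,15): 0⊕0⊕1⊕0⊕0⊕0⊕1⊕1 = 1
s4 (pos 4,5,6,7,12,13,14,15): 0⊕1⊕1⊕0⊕0⊕0⊕1⊕1 = 0
s8 (pos 8,9,10,11,12,13,14,15): 0⊕0⊕0⊕0⊕0⊕0⊕1⊕1 = 0
Syndrome s8…s1 = 0011 → error at position 3.
Flip position 3: 100011000000011 → 101011000000011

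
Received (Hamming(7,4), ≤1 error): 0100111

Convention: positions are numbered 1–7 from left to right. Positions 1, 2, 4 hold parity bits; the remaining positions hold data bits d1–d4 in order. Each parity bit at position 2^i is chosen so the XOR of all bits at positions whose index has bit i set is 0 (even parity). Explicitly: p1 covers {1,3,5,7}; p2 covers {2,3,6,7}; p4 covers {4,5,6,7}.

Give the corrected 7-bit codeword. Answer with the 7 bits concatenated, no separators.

s1 (pos 1,3,5,7): 0⊕0⊕1⊕1 = 0
s2 (pos 2,3,6,7): 1⊕0⊕1⊕1 = 1
s4 (pos 4,5,6,7): 0⊕1⊕1⊕1 = 1
Syndrome s4…s1 = 110 → error at position 6.
Flip position 6: 0100111 → 0100101

0100101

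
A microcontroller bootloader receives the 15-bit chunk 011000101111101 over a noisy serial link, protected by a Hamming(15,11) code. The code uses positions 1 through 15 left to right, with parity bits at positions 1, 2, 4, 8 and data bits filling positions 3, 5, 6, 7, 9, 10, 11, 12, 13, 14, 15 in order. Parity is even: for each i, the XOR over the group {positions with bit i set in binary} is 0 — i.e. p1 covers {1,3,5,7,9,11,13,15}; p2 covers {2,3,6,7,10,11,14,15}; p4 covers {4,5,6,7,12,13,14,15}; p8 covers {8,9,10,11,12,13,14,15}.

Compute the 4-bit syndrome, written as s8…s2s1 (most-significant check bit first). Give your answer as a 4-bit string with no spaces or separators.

s1 (pos 1,3,5,7,9,11,13,15): 0⊕1⊕0⊕1⊕1⊕1⊕1⊕1 = 0
s2 (pos 2,3,6,7,10,11,14,15): 1⊕1⊕0⊕1⊕1⊕1⊕0⊕1 = 0
s4 (pos 4,5,6,7,12,13,14,15): 0⊕0⊕0⊕1⊕1⊕1⊕0⊕1 = 0
s8 (pos 8,9,10,11,12,13,14,15): 0⊕1⊕1⊕1⊕1⊕1⊕0⊕1 = 0
Syndrome s8…s1 = 0000 → no error.

0000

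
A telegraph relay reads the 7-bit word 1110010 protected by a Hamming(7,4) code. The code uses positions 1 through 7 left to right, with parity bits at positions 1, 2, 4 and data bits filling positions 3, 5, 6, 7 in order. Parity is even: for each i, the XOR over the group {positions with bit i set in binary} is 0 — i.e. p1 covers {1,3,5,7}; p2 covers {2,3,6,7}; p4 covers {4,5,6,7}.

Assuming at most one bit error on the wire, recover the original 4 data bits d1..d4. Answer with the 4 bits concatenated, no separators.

1000

s1 (pos 1,3,5,7): 1⊕1⊕0⊕0 = 0
s2 (pos 2,3,6,7): 1⊕1⊕1⊕0 = 1
s4 (pos 4,5,6,7): 0⊕0⊕1⊕0 = 1
Syndrome s4…s1 = 110 → error at position 6.
Flip position 6: 1110010 → 1110000
Read data bits from positions 3,5,6,7: 1000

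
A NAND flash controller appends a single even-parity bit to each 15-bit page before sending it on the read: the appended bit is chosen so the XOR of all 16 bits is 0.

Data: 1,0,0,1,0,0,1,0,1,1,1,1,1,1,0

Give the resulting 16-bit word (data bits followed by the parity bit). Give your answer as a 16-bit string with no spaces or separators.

XOR of the 15 data bits: 1⊕0⊕0⊕1⊕0⊕0⊕1⊕0⊕1⊕1⊕1⊕1⊕1⊕1⊕0 = 1
Parity bit = 1 (so all 16 bits XOR to 0).

1001001011111101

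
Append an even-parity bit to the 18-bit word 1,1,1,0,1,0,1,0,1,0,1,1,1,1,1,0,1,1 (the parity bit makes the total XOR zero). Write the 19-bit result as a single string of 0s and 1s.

XOR of the 18 data bits: 1⊕1⊕1⊕0⊕1⊕0⊕1⊕0⊕1⊕0⊕1⊕1⊕1⊕1⊕1⊕0⊕1⊕1 = 1
Parity bit = 1 (so all 19 bits XOR to 0).

1110101010111110111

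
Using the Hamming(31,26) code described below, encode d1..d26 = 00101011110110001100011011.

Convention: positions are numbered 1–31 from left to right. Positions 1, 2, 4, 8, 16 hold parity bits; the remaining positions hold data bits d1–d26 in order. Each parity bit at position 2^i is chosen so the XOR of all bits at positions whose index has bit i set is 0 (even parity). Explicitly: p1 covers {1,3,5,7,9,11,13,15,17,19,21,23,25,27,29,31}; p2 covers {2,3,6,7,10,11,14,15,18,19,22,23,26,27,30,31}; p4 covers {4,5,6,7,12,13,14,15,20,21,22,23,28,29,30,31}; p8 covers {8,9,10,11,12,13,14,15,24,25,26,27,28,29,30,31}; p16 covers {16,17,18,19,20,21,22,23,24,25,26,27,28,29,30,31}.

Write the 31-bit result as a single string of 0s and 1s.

Place data at non-parity positions: p1 p2 0 p4 0 1 0 p8 1 0 1 1 1 1 0 p16 1 1 0 0 0 1 1 0 0 0 1 1 0 1 1
p1 (pos 1,3,5,7,9,11,13,15,17,19,21,23,25,27,29,31): XOR of data positions = 0⊕0⊕0⊕1⊕1⊕1⊕0⊕1⊕0⊕0⊕1⊕0⊕1⊕0⊕1 = 1
p2 (pos 2,3,6,7,10,11,14,15,18,19,22,23,26,27,30,31): XOR of data positions = 0⊕1⊕0⊕0⊕1⊕1⊕0⊕1⊕0⊕1⊕1⊕0⊕1⊕1⊕1 = 1
p4 (pos 4,5,6,7,12,13,14,15,20,21,22,23,28,29,30,31): XOR of data positions = 0⊕1⊕0⊕1⊕1⊕1⊕0⊕0⊕0⊕1⊕1⊕1⊕0⊕1⊕1 = 1
p8 (pos 8,9,10,11,12,13,14,15,24,25,26,27,28,29,30,31): XOR of data positions = 1⊕0⊕1⊕1⊕1⊕1⊕0⊕0⊕0⊕0⊕1⊕1⊕0⊕1⊕1 = 1
p16 (pos 16,17,18,19,20,21,22,23,24,25,26,27,28,29,30,31): XOR of data positions = 1⊕1⊕0⊕0⊕0⊕1⊕1⊕0⊕0⊕0⊕1⊕1⊕0⊕1⊕1 = 0
Codeword: 1101010110111100110001100011011

1101010110111100110001100011011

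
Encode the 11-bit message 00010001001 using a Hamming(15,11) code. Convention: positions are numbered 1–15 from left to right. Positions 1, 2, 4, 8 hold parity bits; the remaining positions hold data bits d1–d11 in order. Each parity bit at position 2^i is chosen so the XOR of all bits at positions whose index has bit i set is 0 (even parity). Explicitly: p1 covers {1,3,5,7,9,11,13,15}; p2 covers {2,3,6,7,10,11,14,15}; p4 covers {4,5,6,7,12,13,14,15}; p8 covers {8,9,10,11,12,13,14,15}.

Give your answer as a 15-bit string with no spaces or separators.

Place data at non-parity positions: p1 p2 0 p4 0 0 1 p8 0 0 0 1 0 0 1
p1 (pos 1,3,5,7,9,11,13,15): XOR of data positions = 0⊕0⊕1⊕0⊕0⊕0⊕1 = 0
p2 (pos 2,3,6,7,10,11,14,15): XOR of data positions = 0⊕0⊕1⊕0⊕0⊕0⊕1 = 0
p4 (pos 4,5,6,7,12,13,14,15): XOR of data positions = 0⊕0⊕1⊕1⊕0⊕0⊕1 = 1
p8 (pos 8,9,10,11,12,13,14,15): XOR of data positions = 0⊕0⊕0⊕1⊕0⊕0⊕1 = 0
Codeword: 000100100001001

000100100001001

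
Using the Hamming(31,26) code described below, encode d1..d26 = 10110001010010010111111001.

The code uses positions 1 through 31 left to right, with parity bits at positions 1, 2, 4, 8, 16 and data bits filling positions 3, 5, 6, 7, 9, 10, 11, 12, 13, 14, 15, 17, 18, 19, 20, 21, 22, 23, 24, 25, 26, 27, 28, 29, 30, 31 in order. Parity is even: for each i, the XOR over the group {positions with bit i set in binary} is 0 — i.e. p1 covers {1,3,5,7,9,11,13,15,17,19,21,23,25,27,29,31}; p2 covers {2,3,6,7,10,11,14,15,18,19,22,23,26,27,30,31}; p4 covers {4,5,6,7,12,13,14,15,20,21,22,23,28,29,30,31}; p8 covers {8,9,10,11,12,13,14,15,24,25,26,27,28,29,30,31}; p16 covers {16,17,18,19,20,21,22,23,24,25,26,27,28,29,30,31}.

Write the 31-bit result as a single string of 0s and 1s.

Place data at non-parity positions: p1 p2 1 p4 0 1 1 p8 0 0 0 1 0 1 0 p16 0 1 0 0 1 0 1 1 1 1 1 1 0 0 1
p1 (pos 1,3,5,7,9,11,13,15,17,19,21,23,25,27,29,31): XOR of data positions = 1⊕0⊕1⊕0⊕0⊕0⊕0⊕0⊕0⊕1⊕1⊕1⊕1⊕0⊕1 = 1
p2 (pos 2,3,6,7,10,11,14,15,18,19,22,23,26,27,30,31): XOR of data positions = 1⊕1⊕1⊕0⊕0⊕1⊕0⊕1⊕0⊕0⊕1⊕1⊕1⊕0⊕1 = 1
p4 (pos 4,5,6,7,12,13,14,15,20,21,22,23,28,29,30,31): XOR of data positions = 0⊕1⊕1⊕1⊕0⊕1⊕0⊕0⊕1⊕0⊕1⊕1⊕0⊕0⊕1 = 0
p8 (pos 8,9,10,11,12,13,14,15,24,25,26,27,28,29,30,31): XOR of data positions = 0⊕0⊕0⊕1⊕0⊕1⊕0⊕1⊕1⊕1⊕1⊕1⊕0⊕0⊕1 = 0
p16 (pos 16,17,18,19,20,21,22,23,24,25,26,27,28,29,30,31): XOR of data positions = 0⊕1⊕0⊕0⊕1⊕0⊕1⊕1⊕1⊕1⊕1⊕1⊕0⊕0⊕1 = 1
Codeword: 1110011000010101010010111111001

1110011000010101010010111111001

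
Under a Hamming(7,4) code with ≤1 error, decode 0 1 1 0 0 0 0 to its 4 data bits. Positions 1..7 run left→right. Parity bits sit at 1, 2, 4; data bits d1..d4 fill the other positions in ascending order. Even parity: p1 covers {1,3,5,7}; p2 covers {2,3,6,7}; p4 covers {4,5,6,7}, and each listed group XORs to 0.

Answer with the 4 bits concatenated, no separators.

1000

s1 (pos 1,3,5,7): 0⊕1⊕0⊕0 = 1
s2 (pos 2,3,6,7): 1⊕1⊕0⊕0 = 0
s4 (pos 4,5,6,7): 0⊕0⊕0⊕0 = 0
Syndrome s4…s1 = 001 → error at position 1.
Flip position 1: 0110000 → 1110000
Read data bits from positions 3,5,6,7: 1000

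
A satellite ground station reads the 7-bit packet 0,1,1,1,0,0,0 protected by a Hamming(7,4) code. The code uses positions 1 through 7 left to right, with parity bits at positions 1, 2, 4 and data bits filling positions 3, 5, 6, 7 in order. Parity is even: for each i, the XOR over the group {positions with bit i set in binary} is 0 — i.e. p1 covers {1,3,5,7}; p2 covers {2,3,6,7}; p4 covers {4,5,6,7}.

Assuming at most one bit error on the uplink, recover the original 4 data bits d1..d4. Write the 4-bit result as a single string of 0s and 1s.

s1 (pos 1,3,5,7): 0⊕1⊕0⊕0 = 1
s2 (pos 2,3,6,7): 1⊕1⊕0⊕0 = 0
s4 (pos 4,5,6,7): 1⊕0⊕0⊕0 = 1
Syndrome s4…s1 = 101 → error at position 5.
Flip position 5: 0111000 → 0111100
Read data bits from positions 3,5,6,7: 1100

1100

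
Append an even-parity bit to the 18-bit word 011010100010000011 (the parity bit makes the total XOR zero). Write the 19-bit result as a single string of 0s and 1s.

0110101000100000111

XOR of the 18 data bits: 0⊕1⊕1⊕0⊕1⊕0⊕1⊕0⊕0⊕0⊕1⊕0⊕0⊕0⊕0⊕0⊕1⊕1 = 1
Parity bit = 1 (so all 19 bits XOR to 0).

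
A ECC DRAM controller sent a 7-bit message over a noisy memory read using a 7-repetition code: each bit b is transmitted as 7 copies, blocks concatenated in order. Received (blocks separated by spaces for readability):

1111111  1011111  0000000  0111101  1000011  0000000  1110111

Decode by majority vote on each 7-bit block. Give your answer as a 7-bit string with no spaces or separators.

1101001

Block 1 (1111111): 7 ones → 1
Block 2 (1011111): 6 ones → 1
Block 3 (0000000): 0 ones → 0
Block 4 (0111101): 5 ones → 1
Block 5 (1000011): 3 ones → 0
Block 6 (0000000): 0 ones → 0
Block 7 (1110111): 6 ones → 1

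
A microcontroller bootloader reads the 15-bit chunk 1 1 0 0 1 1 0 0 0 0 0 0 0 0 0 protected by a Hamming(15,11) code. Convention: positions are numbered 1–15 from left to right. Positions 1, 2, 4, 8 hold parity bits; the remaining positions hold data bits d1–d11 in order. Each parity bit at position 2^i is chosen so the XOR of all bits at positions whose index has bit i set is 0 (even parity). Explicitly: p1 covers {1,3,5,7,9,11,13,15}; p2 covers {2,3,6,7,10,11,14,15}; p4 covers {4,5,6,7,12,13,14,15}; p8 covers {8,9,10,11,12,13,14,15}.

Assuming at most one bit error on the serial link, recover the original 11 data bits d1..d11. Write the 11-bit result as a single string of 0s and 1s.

s1 (pos 1,3,5,7,9,11,13,15): 1⊕0⊕1⊕0⊕0⊕0⊕0⊕0 = 0
s2 (pos 2,3,6,7,10,11,14,15): 1⊕0⊕1⊕0⊕0⊕0⊕0⊕0 = 0
s4 (pos 4,5,6,7,12,13,14,15): 0⊕1⊕1⊕0⊕0⊕0⊕0⊕0 = 0
s8 (pos 8,9,10,11,12,13,14,15): 0⊕0⊕0⊕0⊕0⊕0⊕0⊕0 = 0
Syndrome s8…s1 = 0000 → no error.
Read data bits from positions 3,5,6,7,9,10,11,12,13,14,15: 01100000000

01100000000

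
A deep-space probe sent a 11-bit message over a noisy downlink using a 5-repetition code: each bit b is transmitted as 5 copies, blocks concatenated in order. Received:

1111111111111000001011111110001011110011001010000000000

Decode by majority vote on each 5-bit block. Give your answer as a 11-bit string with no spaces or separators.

11101011000

Block 1 (11111): 5 ones → 1
Block 2 (11111): 5 ones → 1
Block 3 (11100): 3 ones → 1
Block 4 (00010): 1 one → 0
Block 5 (11111): 5 ones → 1
Block 6 (11000): 2 ones → 0
Block 7 (10111): 4 ones → 1
Block 8 (10011): 3 ones → 1
Block 9 (00101): 2 ones → 0
Block 10 (00000): 0 ones → 0
Block 11 (00000): 0 ones → 0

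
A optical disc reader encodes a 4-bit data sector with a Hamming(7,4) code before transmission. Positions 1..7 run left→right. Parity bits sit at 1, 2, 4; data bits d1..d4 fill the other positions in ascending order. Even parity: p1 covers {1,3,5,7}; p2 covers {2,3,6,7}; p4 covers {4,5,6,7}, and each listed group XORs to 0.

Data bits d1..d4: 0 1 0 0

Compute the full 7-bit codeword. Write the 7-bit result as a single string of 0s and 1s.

Place data at non-parity positions: p1 p2 0 p4 1 0 0
p1 (pos 1,3,5,7): XOR of data positions = 0⊕1⊕0 = 1
p2 (pos 2,3,6,7): XOR of data positions = 0⊕0⊕0 = 0
p4 (pos 4,5,6,7): XOR of data positions = 1⊕0⊕0 = 1
Codeword: 1001100

1001100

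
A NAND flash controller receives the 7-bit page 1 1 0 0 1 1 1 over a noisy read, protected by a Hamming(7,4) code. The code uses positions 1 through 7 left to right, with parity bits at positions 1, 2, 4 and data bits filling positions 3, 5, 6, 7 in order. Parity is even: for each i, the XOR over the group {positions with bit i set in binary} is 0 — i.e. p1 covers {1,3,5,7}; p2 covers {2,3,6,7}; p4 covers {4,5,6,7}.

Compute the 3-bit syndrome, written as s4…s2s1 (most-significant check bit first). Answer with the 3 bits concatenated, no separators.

s1 (pos 1,3,5,7): 1⊕0⊕1⊕1 = 1
s2 (pos 2,3,6,7): 1⊕0⊕1⊕1 = 1
s4 (pos 4,5,6,7): 0⊕1⊕1⊕1 = 1
Syndrome s4…s1 = 111 → error at position 7.

111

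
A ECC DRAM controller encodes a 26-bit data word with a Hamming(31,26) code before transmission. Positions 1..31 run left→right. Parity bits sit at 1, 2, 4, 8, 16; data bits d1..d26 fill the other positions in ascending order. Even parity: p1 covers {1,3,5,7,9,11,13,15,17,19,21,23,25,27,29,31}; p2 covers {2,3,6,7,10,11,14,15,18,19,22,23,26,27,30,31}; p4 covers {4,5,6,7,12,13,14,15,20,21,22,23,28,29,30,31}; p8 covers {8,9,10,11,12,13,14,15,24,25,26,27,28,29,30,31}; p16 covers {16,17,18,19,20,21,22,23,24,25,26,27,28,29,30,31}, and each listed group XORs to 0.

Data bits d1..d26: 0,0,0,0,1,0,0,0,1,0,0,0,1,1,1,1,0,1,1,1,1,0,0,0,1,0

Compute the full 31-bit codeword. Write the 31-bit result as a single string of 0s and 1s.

Place data at non-parity positions: p1 p2 0 p4 0 0 0 p8 1 0 0 0 1 0 0 p16 0 1 1 1 1 0 1 1 1 1 0 0 0 1 0
p1 (pos 1,3,5,7,9,11,13,15,17,19,21,23,25,27,29,31): XOR of data positions = 0⊕0⊕0⊕1⊕0⊕1⊕0⊕0⊕1⊕1⊕1⊕1⊕0⊕0⊕0 = 0
p2 (pos 2,3,6,7,10,11,14,15,18,19,22,23,26,27,30,31): XOR of data positions = 0⊕0⊕0⊕0⊕0⊕0⊕0⊕1⊕1⊕0⊕1⊕1⊕0⊕1⊕0 = 1
p4 (pos 4,5,6,7,12,13,14,15,20,21,22,23,28,29,30,31): XOR of data positions = 0⊕0⊕0⊕0⊕1⊕0⊕0⊕1⊕1⊕0⊕1⊕0⊕0⊕1⊕0 = 1
p8 (pos 8,9,10,11,12,13,14,15,24,25,26,27,28,29,30,31): XOR of data positions = 1⊕0⊕0⊕0⊕1⊕0⊕0⊕1⊕1⊕1⊕0⊕0⊕0⊕1⊕0 = 0
p16 (pos 16,17,18,19,20,21,22,23,24,25,26,27,28,29,30,31): XOR of data positions = 0⊕1⊕1⊕1⊕1⊕0⊕1⊕1⊕1⊕1⊕0⊕0⊕0⊕1⊕0 = 1
Codeword: 0101000010001001011110111100010

0101000010001001011110111100010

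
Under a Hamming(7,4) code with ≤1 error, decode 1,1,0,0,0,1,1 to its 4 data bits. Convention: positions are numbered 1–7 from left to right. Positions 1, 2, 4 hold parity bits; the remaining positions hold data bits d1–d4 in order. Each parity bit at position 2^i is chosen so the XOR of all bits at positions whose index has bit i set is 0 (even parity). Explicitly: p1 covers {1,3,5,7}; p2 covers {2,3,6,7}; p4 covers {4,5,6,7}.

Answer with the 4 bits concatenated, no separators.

s1 (pos 1,3,5,7): 1⊕0⊕0⊕1 = 0
s2 (pos 2,3,6,7): 1⊕0⊕1⊕1 = 1
s4 (pos 4,5,6,7): 0⊕0⊕1⊕1 = 0
Syndrome s4…s1 = 010 → error at position 2.
Flip position 2: 1100011 → 1000011
Read data bits from positions 3,5,6,7: 0011

0011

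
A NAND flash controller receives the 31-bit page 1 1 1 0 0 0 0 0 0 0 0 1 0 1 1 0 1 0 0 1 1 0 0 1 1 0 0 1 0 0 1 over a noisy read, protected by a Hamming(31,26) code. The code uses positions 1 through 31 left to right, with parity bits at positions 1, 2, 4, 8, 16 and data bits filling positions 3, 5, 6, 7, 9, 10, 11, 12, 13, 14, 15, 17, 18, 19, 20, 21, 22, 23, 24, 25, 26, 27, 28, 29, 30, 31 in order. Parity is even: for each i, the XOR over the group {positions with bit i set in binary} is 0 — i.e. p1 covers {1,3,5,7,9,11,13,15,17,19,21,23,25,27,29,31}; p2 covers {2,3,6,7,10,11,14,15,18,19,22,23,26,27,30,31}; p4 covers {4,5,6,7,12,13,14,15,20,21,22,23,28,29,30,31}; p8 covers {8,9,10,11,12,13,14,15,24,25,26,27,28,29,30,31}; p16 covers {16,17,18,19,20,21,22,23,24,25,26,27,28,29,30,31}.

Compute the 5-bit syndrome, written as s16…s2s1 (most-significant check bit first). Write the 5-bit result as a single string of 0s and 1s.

11111

s1 (pos 1,3,5,7,9,11,13,15,17,19,21,23,25,27,29,31): 1⊕1⊕0⊕0⊕0⊕0⊕0⊕1⊕1⊕0⊕1⊕0⊕1⊕0⊕0⊕1 = 1
s2 (pos 2,3,6,7,10,11,14,15,18,19,22,23,26,27,30,31): 1⊕1⊕0⊕0⊕0⊕0⊕1⊕1⊕0⊕0⊕0⊕0⊕0⊕0⊕0⊕1 = 1
s4 (pos 4,5,6,7,12,13,14,15,20,21,22,23,28,29,30,31): 0⊕0⊕0⊕0⊕1⊕0⊕1⊕1⊕1⊕1⊕0⊕0⊕1⊕0⊕0⊕1 = 1
s8 (pos 8,9,10,11,12,13,14,15,24,25,26,27,28,29,30,31): 0⊕0⊕0⊕0⊕1⊕0⊕1⊕1⊕1⊕1⊕0⊕0⊕1⊕0⊕0⊕1 = 1
s16 (pos 16,17,18,19,20,21,22,23,24,25,26,27,28,29,30,31): 0⊕1⊕0⊕0⊕1⊕1⊕0⊕0⊕1⊕1⊕0⊕0⊕1⊕0⊕0⊕1 = 1
Syndrome s16…s1 = 11111 → error at position 31.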